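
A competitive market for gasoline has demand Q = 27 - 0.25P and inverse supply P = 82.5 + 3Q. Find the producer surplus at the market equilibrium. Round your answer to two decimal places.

Rewriting demand in inverse form: P = 108 - 4Q.
Equilibrium: 108 - 4Q = 82.5 + 3Q, so Q* = 3.6429 and P* = 93.4286.
The supply curve's price intercept is 82.5, so PS = (1/2)(Q*)(P* - 82.5) = (1/2)(3.6429)(10.9286) = 19.9056.

19.91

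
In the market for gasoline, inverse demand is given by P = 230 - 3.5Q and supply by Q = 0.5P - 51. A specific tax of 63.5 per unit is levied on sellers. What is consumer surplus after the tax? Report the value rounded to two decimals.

240.68

Rewriting supply in inverse form: P = 102 + 2Q.
Pre-tax equilibrium: 230 - 3.5Q = 102 + 2Q gives Q* = 23.2727, P* = 148.5455.
A tax on sellers shifts supply up by 63.5: 230 - 3.5Q = 102 + 2Q + 63.5, so Q_t = 11.7273. Buyers pay P_b = 188.9545; sellers receive P_s = P_b - 63.5 = 125.4545.
CS = (1/2)(Q_t)(230 - P_b) = (1/2)(11.7273)(41.0455) = 240.6756.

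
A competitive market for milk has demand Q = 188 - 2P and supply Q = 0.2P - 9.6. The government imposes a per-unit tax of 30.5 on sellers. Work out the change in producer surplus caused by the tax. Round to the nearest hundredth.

-155.02

Rewriting demand in inverse form: P = 94 - 0.5Q.
Rewriting supply in inverse form: P = 48 + 5Q.
Pre-tax equilibrium: 94 - 0.5Q = 48 + 5Q gives Q* = 8.3636, P* = 89.8182.
With the tax, sellers need 30.5 more per unit: 94 - 0.5Q = 48 + 5Q + 30.5, so Q_t = 2.8182. Buyers pay P_b = 92.5909; sellers receive P_s = P_b - 30.5 = 62.0909.
Producers lose the trapezoid between P_s and P* out to Q_t plus the triangle from Q_t to Q*: change in PS = 19.8554 - 174.876 = -155.0207.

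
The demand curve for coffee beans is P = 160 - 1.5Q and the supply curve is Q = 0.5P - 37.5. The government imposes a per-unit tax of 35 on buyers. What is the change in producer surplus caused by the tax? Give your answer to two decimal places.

-385.71

Rewriting supply in inverse form: P = 75 + 2Q.
Without the tax, 160 - 1.5Q = 75 + 2Q so Q* = 24.2857 and P* = 123.5714.
With the tax, buyers' net willingness to pay falls by 35: (160 - 35) - 1.5Q = 75 + 2Q, so Q_t = 14.2857. Buyers pay P_b = 138.5714; sellers receive P_s = P_b - 35 = 103.5714.
PS falls from (1/2)(24.2857)(48.5714) = 589.7959 to (1/2)(14.2857)(28.5714) = 204.0816, a change of -385.7143.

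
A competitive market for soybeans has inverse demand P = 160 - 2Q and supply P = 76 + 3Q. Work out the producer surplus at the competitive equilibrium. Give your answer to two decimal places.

423.36

Setting demand equal to supply, 84 = 5Q, so Q* = 16.8 and P* = 126.4.
Producer surplus is the triangle above supply below P*: (1/2)(16.8)(126.4 - 76) = (1/2)(16.8)(50.4) = 423.36.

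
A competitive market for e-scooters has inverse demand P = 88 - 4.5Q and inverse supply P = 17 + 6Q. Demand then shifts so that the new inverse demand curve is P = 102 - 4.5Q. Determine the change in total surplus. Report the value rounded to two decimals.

Initial equilibrium: Q_0 = 6.7619, P_0 = 57.5714; CS_0 = (1/2)(6.7619)(30.4286) = 102.8776, PS_0 = (1/2)(6.7619)(40.5714) = 137.1701.
New equilibrium: 102 - 4.5Q = 17 + 6Q gives Q_1 = 8.0952, P_1 = 65.5714; CS_1 = 147.449, PS_1 = 196.5986.
Change in total surplus = (147.449 + 196.5986) - (102.8776 + 137.1701) = 104.

104.00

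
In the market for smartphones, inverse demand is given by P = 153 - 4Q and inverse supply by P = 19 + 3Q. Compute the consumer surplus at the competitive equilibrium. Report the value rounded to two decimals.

Set 153 - 4Q = 19 + 3Q, which gives 134 = 7Q, so Q* = 19.1429 and P* = 153 - 4(19.1429) = 76.4286.
Consumer surplus is the triangle under demand above P*: (1/2)(19.1429)(153 - 76.4286) = (1/2)(19.1429)(76.5714) = 732.898.

732.90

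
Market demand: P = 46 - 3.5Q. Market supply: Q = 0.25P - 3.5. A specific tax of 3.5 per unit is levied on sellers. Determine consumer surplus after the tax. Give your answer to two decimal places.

25.27

Rewriting supply in inverse form: P = 14 + 4Q.
Pre-tax equilibrium: 46 - 3.5Q = 14 + 4Q gives Q* = 4.2667, P* = 31.0667.
A tax on sellers shifts supply up by 3.5: 46 - 3.5Q = 14 + 4Q + 3.5, so Q_t = 3.8. Buyers pay P_b = 32.7; sellers receive P_s = P_b - 3.5 = 29.2.
Consumer surplus is the triangle under demand above P_b: (1/2)(3.8)(46 - 32.7) = 25.27.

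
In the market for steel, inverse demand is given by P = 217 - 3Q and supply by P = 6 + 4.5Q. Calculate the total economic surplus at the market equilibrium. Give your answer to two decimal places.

Set 217 - 3Q = 6 + 4.5Q, which gives 211 = 7.5Q, so Q* = 28.1333 and P* = 217 - 3(28.1333) = 132.6.
CS = (1/2)(28.1333)(84.4) = 1187.2267 and PS = (1/2)(28.1333)(126.6) = 1780.84, so total surplus = 2968.0667.

2968.07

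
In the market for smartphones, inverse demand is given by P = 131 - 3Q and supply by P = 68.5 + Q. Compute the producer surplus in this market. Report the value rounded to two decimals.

Equilibrium: 131 - 3Q = 68.5 + Q, so Q* = 15.625 and P* = 84.125.
The supply curve's price intercept is 68.5, so PS = (1/2)(Q*)(P* - 68.5) = (1/2)(15.625)(15.625) = 122.0703.

122.07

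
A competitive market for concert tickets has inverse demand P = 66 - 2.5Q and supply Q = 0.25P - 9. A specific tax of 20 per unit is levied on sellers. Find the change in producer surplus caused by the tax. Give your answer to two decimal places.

Rewriting supply in inverse form: P = 36 + 4Q.
Without the tax, 66 - 2.5Q = 36 + 4Q so Q* = 4.6154 and P* = 54.4615.
With the tax, sellers need 20 more per unit: 66 - 2.5Q = 36 + 4Q + 20, so Q_t = 1.5385. Buyers pay P_b = 62.1538; sellers receive P_s = P_b - 20 = 42.1538.
Producers lose the trapezoid between P_s and P* out to Q_t plus the triangle from Q_t to Q*: change in PS = 4.7337 - 42.6036 = -37.8698.

-37.87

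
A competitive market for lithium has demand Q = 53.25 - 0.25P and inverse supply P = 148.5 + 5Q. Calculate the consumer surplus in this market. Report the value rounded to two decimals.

102.72

Rewriting demand in inverse form: P = 213 - 4Q.
Set 213 - 4Q = 148.5 + 5Q, which gives 64.5 = 9Q, so Q* = 7.1667 and P* = 213 - 4(7.1667) = 184.3333.
CS is the area between the demand curve and P* from 0 to Q*: (1/2)(7.1667)(28.6667) = 102.7222.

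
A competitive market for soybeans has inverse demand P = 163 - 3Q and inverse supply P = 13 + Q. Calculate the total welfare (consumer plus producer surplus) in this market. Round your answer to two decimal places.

Equilibrium: 163 - 3Q = 13 + Q, so Q* = 37.5 and P* = 50.5.
Total surplus is the full triangle between the curves from 0 to Q*: (1/2)(37.5)(163 - 13) = 2812.5.

2812.50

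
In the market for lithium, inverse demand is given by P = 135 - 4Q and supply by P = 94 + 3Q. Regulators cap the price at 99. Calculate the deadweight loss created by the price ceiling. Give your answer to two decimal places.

Free-market equilibrium: 135 - 4Q = 94 + 3Q gives Q* = 5.8571, P* = 111.5714.
At P = 99, sellers supply (99 - 94)/3 = 1.6667 while buyers want more, so the quantity traded is 1.6667 at price 99.
The lost-trades triangle has base Q* - 1.6667 = 4.1905 and height equal to the gap between the curves at Q = 1.6667, which is 128.3333 - 99 = 29.3333. DWL = (1/2)(4.1905)(29.3333) = 61.4603.

61.46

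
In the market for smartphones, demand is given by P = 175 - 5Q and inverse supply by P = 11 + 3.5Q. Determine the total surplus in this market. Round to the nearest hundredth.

1582.12

Equilibrium: 175 - 5Q = 11 + 3.5Q, so Q* = 19.2941 and P* = 78.5294.
CS = (1/2)(19.2941)(96.4706) = 930.6574 and PS = (1/2)(19.2941)(67.5294) = 651.4602, so total surplus = 1582.1176.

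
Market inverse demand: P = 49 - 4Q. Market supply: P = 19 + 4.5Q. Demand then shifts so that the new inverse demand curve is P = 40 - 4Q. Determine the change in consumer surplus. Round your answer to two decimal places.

-12.71

Initial equilibrium: Q_0 = 3.5294, P_0 = 34.8824; CS_0 = (1/2)(3.5294)(14.1176) = 24.9135, PS_0 = (1/2)(3.5294)(15.8824) = 28.0277.
New equilibrium: 40 - 4Q = 19 + 4.5Q gives Q_1 = 2.4706, P_1 = 30.1176; CS_1 = 12.2076, PS_1 = 13.7336.
Change in consumer surplus = 12.2076 - 24.9135 = -12.7059.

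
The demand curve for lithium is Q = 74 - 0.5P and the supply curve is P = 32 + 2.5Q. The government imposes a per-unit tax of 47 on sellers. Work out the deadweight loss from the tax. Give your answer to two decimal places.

245.44

Rewriting demand in inverse form: P = 148 - 2Q.
Pre-tax equilibrium: 148 - 2Q = 32 + 2.5Q gives Q* = 25.7778, P* = 96.4444.
A tax on sellers shifts supply up by 47: 148 - 2Q = 32 + 2.5Q + 47, so Q_t = 15.3333. Buyers pay P_b = 117.3333; sellers receive P_s = P_b - 47 = 70.3333.
The welfare triangle lost has base Q* - Q_t = 10.4444 and height t = 47, so DWL = (1/2)(10.4444)(47) = 245.4444.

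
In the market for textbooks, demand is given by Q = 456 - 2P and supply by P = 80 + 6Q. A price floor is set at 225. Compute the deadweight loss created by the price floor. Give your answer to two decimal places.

913.92

Rewriting demand in inverse form: P = 228 - 0.5Q.
Without the control, 228 - 0.5Q = 80 + 6Q so Q* = 22.7692 and P* = 216.6154.
At P = 225, buyers demand (228 - 225)/0.5 = 6 while sellers would supply more, so the quantity traded is 6 at price 225.
At Q = 6 the demand price is 225 and the supply price is 116. Deadweight loss is the triangle between the curves from 6 to 22.7692: (1/2)(225 - 116)(22.7692 - 6) = 913.9231.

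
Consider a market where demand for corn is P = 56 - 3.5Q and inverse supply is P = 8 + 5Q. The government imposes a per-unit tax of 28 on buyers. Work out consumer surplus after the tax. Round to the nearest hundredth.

Without the tax, 56 - 3.5Q = 8 + 5Q so Q* = 5.6471 and P* = 36.2353.
With the tax, buyers' net willingness to pay falls by 28: (56 - 28) - 3.5Q = 8 + 5Q, so Q_t = 2.3529. Buyers pay P_b = 47.7647; sellers receive P_s = P_b - 28 = 19.7647.
CS = (1/2)(Q_t)(56 - P_b) = (1/2)(2.3529)(8.2353) = 9.6886.

9.69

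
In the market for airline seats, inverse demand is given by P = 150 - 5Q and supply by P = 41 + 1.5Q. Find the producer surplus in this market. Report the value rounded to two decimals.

Setting demand equal to supply, 109 = 6.5Q, so Q* = 16.7692 and P* = 66.1538.
Producer surplus is the triangle above supply below P*: (1/2)(16.7692)(66.1538 - 41) = (1/2)(16.7692)(25.1538) = 210.9053.

210.91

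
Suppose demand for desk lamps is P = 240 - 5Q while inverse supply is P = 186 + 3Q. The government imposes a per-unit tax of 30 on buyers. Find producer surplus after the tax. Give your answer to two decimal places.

13.50

Pre-tax equilibrium: 240 - 5Q = 186 + 3Q gives Q* = 6.75, P* = 206.25.
With the tax, buyers' net willingness to pay falls by 30: (240 - 30) - 5Q = 186 + 3Q, so Q_t = 3. Buyers pay P_b = 225; sellers receive P_s = P_b - 30 = 195.
PS = (1/2)(Q_t)(P_s - 186) = (1/2)(3)(9) = 13.5.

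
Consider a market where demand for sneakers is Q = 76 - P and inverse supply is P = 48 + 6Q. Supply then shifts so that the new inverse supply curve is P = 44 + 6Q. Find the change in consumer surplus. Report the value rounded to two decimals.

Rewriting demand in inverse form: P = 76 - Q.
Initial equilibrium: Q_0 = 4, P_0 = 72; CS_0 = (1/2)(4)(4) = 8, PS_0 = (1/2)(4)(24) = 48.
New equilibrium: 76 - Q = 44 + 6Q gives Q_1 = 4.5714, P_1 = 71.4286; CS_1 = 10.449, PS_1 = 62.6939.
Change in consumer surplus = 10.449 - 8 = 2.449.

2.45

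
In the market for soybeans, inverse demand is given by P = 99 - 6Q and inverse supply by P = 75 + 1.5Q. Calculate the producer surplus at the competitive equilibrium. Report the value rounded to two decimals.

7.68

Equilibrium: 99 - 6Q = 75 + 1.5Q, so Q* = 3.2 and P* = 79.8.
Producer surplus is the triangle above supply below P*: (1/2)(3.2)(79.8 - 75) = (1/2)(3.2)(4.8) = 7.68.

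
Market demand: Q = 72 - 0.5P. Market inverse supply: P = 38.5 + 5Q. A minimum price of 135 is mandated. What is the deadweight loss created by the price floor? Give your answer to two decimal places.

Rewriting demand in inverse form: P = 144 - 2Q.
Without the control, 144 - 2Q = 38.5 + 5Q so Q* = 15.0714 and P* = 113.8571.
At P = 135, buyers demand (144 - 135)/2 = 4.5 while sellers would supply more, so the quantity traded is 4.5 at price 135.
At Q = 4.5 the demand price is 135 and the supply price is 61. Deadweight loss is the triangle between the curves from 4.5 to 15.0714: (1/2)(135 - 61)(15.0714 - 4.5) = 391.1429.

391.14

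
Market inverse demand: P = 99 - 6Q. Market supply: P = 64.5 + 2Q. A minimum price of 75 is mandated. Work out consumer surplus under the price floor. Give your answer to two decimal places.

Free-market equilibrium: 99 - 6Q = 64.5 + 2Q gives Q* = 4.3125, P* = 73.125.
At P = 75, buyers demand (99 - 75)/6 = 4 while sellers would supply more, so the quantity traded is 4 at price 75.
CS is the triangle under demand above 75: (1/2)(4)(99 - 75) = 48.

48.00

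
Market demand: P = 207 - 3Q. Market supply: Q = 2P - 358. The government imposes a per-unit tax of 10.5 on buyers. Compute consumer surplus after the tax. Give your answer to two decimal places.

37.50

Rewriting supply in inverse form: P = 179 + 0.5Q.
Without the tax, 207 - 3Q = 179 + 0.5Q so Q* = 8 and P* = 183.
A tax on buyers shifts demand down by 10.5: (207 - 10.5) - 3Q = 179 + 0.5Q, so Q_t = 5. Buyers pay P_b = 192; sellers receive P_s = P_b - 10.5 = 181.5.
CS = (1/2)(Q_t)(207 - P_b) = (1/2)(5)(15) = 37.5.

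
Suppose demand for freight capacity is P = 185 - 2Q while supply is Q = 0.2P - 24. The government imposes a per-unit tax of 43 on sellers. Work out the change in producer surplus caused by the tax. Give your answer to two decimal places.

Rewriting supply in inverse form: P = 120 + 5Q.
Without the tax, 185 - 2Q = 120 + 5Q so Q* = 9.2857 and P* = 166.4286.
With the tax, sellers need 43 more per unit: 185 - 2Q = 120 + 5Q + 43, so Q_t = 3.1429. Buyers pay P_b = 178.7143; sellers receive P_s = P_b - 43 = 135.7143.
PS falls from (1/2)(9.2857)(46.4286) = 215.5612 to (1/2)(3.1429)(15.7143) = 24.6939, a change of -190.8673.

-190.87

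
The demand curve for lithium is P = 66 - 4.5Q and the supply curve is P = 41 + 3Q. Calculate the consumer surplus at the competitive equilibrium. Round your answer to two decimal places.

25.00

Setting demand equal to supply, 25 = 7.5Q, so Q* = 3.3333 and P* = 51.
CS is the area between the demand curve and P* from 0 to Q*: (1/2)(3.3333)(15) = 25.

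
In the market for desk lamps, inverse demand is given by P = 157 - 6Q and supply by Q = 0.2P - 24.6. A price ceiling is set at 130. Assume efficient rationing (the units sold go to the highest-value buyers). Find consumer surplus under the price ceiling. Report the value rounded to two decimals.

31.92

Rewriting supply in inverse form: P = 123 + 5Q.
Without the control, 157 - 6Q = 123 + 5Q so Q* = 3.0909 and P* = 138.4545.
At P = 130, sellers supply (130 - 123)/5 = 1.4 while buyers want more, so the quantity traded is 1.4 at price 130.
The demand price at Q = 1.4 is 148.6. CS is the trapezoid between demand and 130 over [0, 1.4]: (1/2)[(157 - 130) + (148.6 - 130)](1.4) = 31.92.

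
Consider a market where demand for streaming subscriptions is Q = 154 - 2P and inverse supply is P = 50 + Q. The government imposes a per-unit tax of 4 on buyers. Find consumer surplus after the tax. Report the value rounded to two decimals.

Rewriting demand in inverse form: P = 77 - 0.5Q.
Pre-tax equilibrium: 77 - 0.5Q = 50 + Q gives Q* = 18, P* = 68.
A tax on buyers shifts demand down by 4: (77 - 4) - 0.5Q = 50 + Q, so Q_t = 15.3333. Buyers pay P_b = 69.3333; sellers receive P_s = P_b - 4 = 65.3333.
Consumer surplus is the triangle under demand above P_b: (1/2)(15.3333)(77 - 69.3333) = 58.7778.

58.78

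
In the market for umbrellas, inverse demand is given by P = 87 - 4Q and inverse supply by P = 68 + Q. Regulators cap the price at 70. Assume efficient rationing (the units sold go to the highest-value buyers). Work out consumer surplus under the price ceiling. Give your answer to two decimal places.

26.00

Without the control, 87 - 4Q = 68 + Q so Q* = 3.8 and P* = 71.8.
At the ceiling price 70, quantity supplied is (70 - 68)/1 = 2; supply is the short side, so Q = 2 trades at P = 70.
The demand price at Q = 2 is 79. CS is the trapezoid between demand and 70 over [0, 2]: (1/2)[(87 - 70) + (79 - 70)](2) = 26.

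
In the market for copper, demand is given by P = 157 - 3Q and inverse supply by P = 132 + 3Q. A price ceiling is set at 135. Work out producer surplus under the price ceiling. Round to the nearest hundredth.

1.50

Without the control, 157 - 3Q = 132 + 3Q so Q* = 4.1667 and P* = 144.5.
At the ceiling price 135, quantity supplied is (135 - 132)/3 = 1; supply is the short side, so Q = 1 trades at P = 135.
PS is the triangle above supply below 135: (1/2)(1)(135 - 132) = 1.5.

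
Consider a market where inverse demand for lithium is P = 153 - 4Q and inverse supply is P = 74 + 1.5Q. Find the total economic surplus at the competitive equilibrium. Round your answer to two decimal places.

567.36

Set 153 - 4Q = 74 + 1.5Q, which gives 79 = 5.5Q, so Q* = 14.3636 and P* = 153 - 4(14.3636) = 95.5455.
CS = (1/2)(14.3636)(57.4545) = 412.6281 and PS = (1/2)(14.3636)(21.5455) = 154.7355, so total surplus = 567.3636.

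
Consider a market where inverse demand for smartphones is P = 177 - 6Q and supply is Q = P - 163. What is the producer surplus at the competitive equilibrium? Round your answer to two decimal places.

Rewriting supply in inverse form: P = 163 + Q.
Set 177 - 6Q = 163 + Q, which gives 14 = 7Q, so Q* = 2 and P* = 177 - 6(2) = 165.
The supply curve's price intercept is 163, so PS = (1/2)(Q*)(P* - 163) = (1/2)(2)(2) = 2.

2.00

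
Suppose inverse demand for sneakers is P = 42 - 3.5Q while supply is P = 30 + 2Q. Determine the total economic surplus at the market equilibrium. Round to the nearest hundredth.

Set 42 - 3.5Q = 30 + 2Q, which gives 12 = 5.5Q, so Q* = 2.1818 and P* = 42 - 3.5(2.1818) = 34.3636.
CS = (1/2)(2.1818)(7.6364) = 8.3306 and PS = (1/2)(2.1818)(4.3636) = 4.7603, so total surplus = 13.0909.

13.09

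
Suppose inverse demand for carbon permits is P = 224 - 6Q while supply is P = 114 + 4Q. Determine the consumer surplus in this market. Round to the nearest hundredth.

363.00

Set 224 - 6Q = 114 + 4Q, which gives 110 = 10Q, so Q* = 11 and P* = 224 - 6(11) = 158.
CS is the area between the demand curve and P* from 0 to Q*: (1/2)(11)(66) = 363.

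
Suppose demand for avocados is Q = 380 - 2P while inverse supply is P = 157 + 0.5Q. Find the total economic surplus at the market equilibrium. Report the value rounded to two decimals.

Rewriting demand in inverse form: P = 190 - 0.5Q.
Set 190 - 0.5Q = 157 + 0.5Q, which gives 33 = 1Q, so Q* = 33 and P* = 190 - 0.5(33) = 173.5.
Total surplus is the full triangle between the curves from 0 to Q*: (1/2)(33)(190 - 157) = 544.5.

544.50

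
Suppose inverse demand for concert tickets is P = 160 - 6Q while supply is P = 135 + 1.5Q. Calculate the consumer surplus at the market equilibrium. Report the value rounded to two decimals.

Set 160 - 6Q = 135 + 1.5Q, which gives 25 = 7.5Q, so Q* = 3.3333 and P* = 160 - 6(3.3333) = 140.
The demand choke price is 160, so CS = (1/2)(Q*)(160 - P*) = (1/2)(3.3333)(20) = 33.3333.

33.33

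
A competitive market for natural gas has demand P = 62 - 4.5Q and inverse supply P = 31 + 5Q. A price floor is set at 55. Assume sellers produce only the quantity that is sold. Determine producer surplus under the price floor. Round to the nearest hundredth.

31.28

Free-market equilibrium: 62 - 4.5Q = 31 + 5Q gives Q* = 3.2632, P* = 47.3158.
At the floor price 55, quantity demanded is (62 - 55)/4.5 = 1.5556; demand is the short side, so Q = 1.5556 trades at P = 55.
The supply price at Q = 1.5556 is 38.7778. PS is the trapezoid between 55 and supply over [0, 1.5556]: (1/2)[(55 - 31) + (55 - 38.7778)](1.5556) = 31.284.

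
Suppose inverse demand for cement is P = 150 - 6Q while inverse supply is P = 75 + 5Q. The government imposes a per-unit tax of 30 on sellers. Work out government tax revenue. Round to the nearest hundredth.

122.73

Without the tax, 150 - 6Q = 75 + 5Q so Q* = 6.8182 and P* = 109.0909.
A tax on sellers shifts supply up by 30: 150 - 6Q = 75 + 5Q + 30, so Q_t = 4.0909. Buyers pay P_b = 125.4545; sellers receive P_s = P_b - 30 = 95.4545.
Tax revenue = t x Q_t = 30 x 4.0909 = 122.7273.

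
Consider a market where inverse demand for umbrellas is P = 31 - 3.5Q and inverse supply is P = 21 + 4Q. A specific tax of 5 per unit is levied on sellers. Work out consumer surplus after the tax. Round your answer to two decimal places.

Pre-tax equilibrium: 31 - 3.5Q = 21 + 4Q gives Q* = 1.3333, P* = 26.3333.
A tax on sellers shifts supply up by 5: 31 - 3.5Q = 21 + 4Q + 5, so Q_t = 0.6667. Buyers pay P_b = 28.6667; sellers receive P_s = P_b - 5 = 23.6667.
Consumer surplus is the triangle under demand above P_b: (1/2)(0.6667)(31 - 28.6667) = 0.7778.

0.78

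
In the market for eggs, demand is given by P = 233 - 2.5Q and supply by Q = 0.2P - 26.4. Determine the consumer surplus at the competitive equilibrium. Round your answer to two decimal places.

Rewriting supply in inverse form: P = 132 + 5Q.
Setting demand equal to supply, 101 = 7.5Q, so Q* = 13.4667 and P* = 199.3333.
Consumer surplus is the triangle under demand above P*: (1/2)(13.4667)(233 - 199.3333) = (1/2)(13.4667)(33.6667) = 226.6889.

226.69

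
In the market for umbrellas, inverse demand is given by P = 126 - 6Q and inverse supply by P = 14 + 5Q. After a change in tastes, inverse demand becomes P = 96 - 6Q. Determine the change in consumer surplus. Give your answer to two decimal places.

-144.30

Initial equilibrium: Q_0 = 10.1818, P_0 = 64.9091; CS_0 = (1/2)(10.1818)(61.0909) = 311.0083, PS_0 = (1/2)(10.1818)(50.9091) = 259.1736.
New equilibrium: 96 - 6Q = 14 + 5Q gives Q_1 = 7.4545, P_1 = 51.2727; CS_1 = 166.7107, PS_1 = 138.9256.
Change in consumer surplus = 166.7107 - 311.0083 = -144.2975.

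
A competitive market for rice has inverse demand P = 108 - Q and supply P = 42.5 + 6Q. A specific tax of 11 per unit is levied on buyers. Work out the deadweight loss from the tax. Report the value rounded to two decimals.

Without the tax, 108 - Q = 42.5 + 6Q so Q* = 9.3571 and P* = 98.6429.
A tax on buyers shifts demand down by 11: (108 - 11) - Q = 42.5 + 6Q, so Q_t = 7.7857. Buyers pay P_b = 100.2143; sellers receive P_s = P_b - 11 = 89.2143.
Deadweight loss is the triangle between the curves from Q_t to Q*: (1/2)(9.3571 - 7.7857)(11) = 8.6429.

8.64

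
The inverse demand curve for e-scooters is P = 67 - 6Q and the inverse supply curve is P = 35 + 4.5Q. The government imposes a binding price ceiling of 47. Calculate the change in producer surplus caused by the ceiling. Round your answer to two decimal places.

-4.90

Free-market equilibrium: 67 - 6Q = 35 + 4.5Q gives Q* = 3.0476, P* = 48.7143.
At the ceiling price 47, quantity supplied is (47 - 35)/4.5 = 2.6667; supply is the short side, so Q = 2.6667 trades at P = 47.
PS goes from (1/2)(3.0476)(13.7143) = 20.898 to 16 (computed as (47 - 35)(2.6667) - (1/2)(4.5)(2.6667)^2), a change of -4.898.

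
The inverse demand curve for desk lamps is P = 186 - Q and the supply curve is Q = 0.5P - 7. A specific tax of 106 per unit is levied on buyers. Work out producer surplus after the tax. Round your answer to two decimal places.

484.00

Rewriting supply in inverse form: P = 14 + 2Q.
Without the tax, 186 - Q = 14 + 2Q so Q* = 57.3333 and P* = 128.6667.
A tax on buyers shifts demand down by 106: (186 - 106) - Q = 14 + 2Q, so Q_t = 22. Buyers pay P_b = 164; sellers receive P_s = P_b - 106 = 58.
Producer surplus is the triangle above supply below P_s: (1/2)(22)(58 - 14) = 484.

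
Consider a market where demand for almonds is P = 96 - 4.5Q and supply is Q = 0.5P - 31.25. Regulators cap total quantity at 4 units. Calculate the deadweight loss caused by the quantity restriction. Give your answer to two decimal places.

Rewriting supply in inverse form: P = 62.5 + 2Q.
Unrestricted equilibrium: Q* = (96 - 62.5)/(4.5 + 2) = 5.1538.
At Q = 4 the demand price is 96 - 4.5(4) = 78 and the supply price is 62.5 + 2(4) = 70.5.
DWL = (1/2)(gap between curves at 4) x (Q* - 4) = (1/2)(7.5)(1.1538) = 4.3269.

4.33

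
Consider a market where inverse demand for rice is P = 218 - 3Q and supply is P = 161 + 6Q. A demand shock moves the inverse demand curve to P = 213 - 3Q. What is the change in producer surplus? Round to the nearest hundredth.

-20.19

Initial equilibrium: Q_0 = 6.3333, P_0 = 199; CS_0 = (1/2)(6.3333)(19) = 60.1667, PS_0 = (1/2)(6.3333)(38) = 120.3333.
New equilibrium: 213 - 3Q = 161 + 6Q gives Q_1 = 5.7778, P_1 = 195.6667; CS_1 = 50.0741, PS_1 = 100.1481.
Change in producer surplus = 100.1481 - 120.3333 = -20.1852.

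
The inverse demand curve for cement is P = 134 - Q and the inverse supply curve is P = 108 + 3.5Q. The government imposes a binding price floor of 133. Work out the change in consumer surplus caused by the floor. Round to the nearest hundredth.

-16.19

Free-market equilibrium: 134 - Q = 108 + 3.5Q gives Q* = 5.7778, P* = 128.2222.
At the floor price 133, quantity demanded is (134 - 133)/1 = 1; demand is the short side, so Q = 1 trades at P = 133.
CS goes from (1/2)(5.7778)(5.7778) = 16.6914 to 0.5 (computed as (134 - 133)(1) - (1/2)(1)(1)^2), a change of -16.1914.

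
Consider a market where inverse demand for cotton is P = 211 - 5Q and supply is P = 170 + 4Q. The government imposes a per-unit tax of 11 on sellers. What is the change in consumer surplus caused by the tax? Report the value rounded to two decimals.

-24.10

Without the tax, 211 - 5Q = 170 + 4Q so Q* = 4.5556 and P* = 188.2222.
A tax on sellers shifts supply up by 11: 211 - 5Q = 170 + 4Q + 11, so Q_t = 3.3333. Buyers pay P_b = 194.3333; sellers receive P_s = P_b - 11 = 183.3333.
CS falls from (1/2)(4.5556)(22.7778) = 51.8827 to (1/2)(3.3333)(16.6667) = 27.7778, a change of -24.1049.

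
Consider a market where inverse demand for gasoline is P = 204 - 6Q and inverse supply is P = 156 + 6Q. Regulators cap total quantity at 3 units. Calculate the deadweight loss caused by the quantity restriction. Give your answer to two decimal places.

6.00

Unrestricted equilibrium: Q* = (204 - 156)/(6 + 6) = 4.
At Q = 3 the demand price is 204 - 6(3) = 186 and the supply price is 156 + 6(3) = 174.
DWL = (1/2)(gap between curves at 3) x (Q* - 3) = (1/2)(12)(1) = 6.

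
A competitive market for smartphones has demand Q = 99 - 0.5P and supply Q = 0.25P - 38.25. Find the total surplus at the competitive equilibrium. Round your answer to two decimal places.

Rewriting demand in inverse form: P = 198 - 2Q.
Rewriting supply in inverse form: P = 153 + 4Q.
Equilibrium: 198 - 2Q = 153 + 4Q, so Q* = 7.5 and P* = 183.
Total surplus is the full triangle between the curves from 0 to Q*: (1/2)(7.5)(198 - 153) = 168.75.

168.75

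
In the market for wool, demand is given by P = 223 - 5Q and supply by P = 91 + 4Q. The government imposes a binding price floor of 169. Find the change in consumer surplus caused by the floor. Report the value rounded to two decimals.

-246.18

Without the control, 223 - 5Q = 91 + 4Q so Q* = 14.6667 and P* = 149.6667.
At the floor price 169, quantity demanded is (223 - 169)/5 = 10.8; demand is the short side, so Q = 10.8 trades at P = 169.
CS goes from (1/2)(14.6667)(73.3333) = 537.7778 to 291.6 (computed as (223 - 169)(10.8) - (1/2)(5)(10.8)^2), a change of -246.1778.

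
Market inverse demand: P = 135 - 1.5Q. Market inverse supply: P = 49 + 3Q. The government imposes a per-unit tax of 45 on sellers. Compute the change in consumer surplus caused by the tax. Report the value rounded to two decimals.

Without the tax, 135 - 1.5Q = 49 + 3Q so Q* = 19.1111 and P* = 106.3333.
With the tax, sellers need 45 more per unit: 135 - 1.5Q = 49 + 3Q + 45, so Q_t = 9.1111. Buyers pay P_b = 121.3333; sellers receive P_s = P_b - 45 = 76.3333.
Consumers lose the trapezoid between P* and P_b out to Q_t plus the triangle from Q_t to Q*: change in CS = 62.2593 - 273.9259 = -211.6667.

-211.67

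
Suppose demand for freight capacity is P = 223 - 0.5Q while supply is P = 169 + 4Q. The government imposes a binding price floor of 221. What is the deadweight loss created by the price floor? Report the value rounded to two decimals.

144.00

Without the control, 223 - 0.5Q = 169 + 4Q so Q* = 12 and P* = 217.
At P = 221, buyers demand (223 - 221)/0.5 = 4 while sellers would supply more, so the quantity traded is 4 at price 221.
The lost-trades triangle has base Q* - 4 = 8 and height equal to the gap between the curves at Q = 4, which is 221 - 185 = 36. DWL = (1/2)(8)(36) = 144.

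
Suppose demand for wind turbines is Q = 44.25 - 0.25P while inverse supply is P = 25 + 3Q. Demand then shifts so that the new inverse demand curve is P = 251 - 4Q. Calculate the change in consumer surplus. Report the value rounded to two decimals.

1141.71

Rewriting demand in inverse form: P = 177 - 4Q.
Initial equilibrium: Q_0 = 21.7143, P_0 = 90.1429; CS_0 = (1/2)(21.7143)(86.8571) = 943.0204, PS_0 = (1/2)(21.7143)(65.1429) = 707.2653.
New equilibrium: 251 - 4Q = 25 + 3Q gives Q_1 = 32.2857, P_1 = 121.8571; CS_1 = 2084.7347, PS_1 = 1563.551.
Change in consumer surplus = 2084.7347 - 943.0204 = 1141.7143.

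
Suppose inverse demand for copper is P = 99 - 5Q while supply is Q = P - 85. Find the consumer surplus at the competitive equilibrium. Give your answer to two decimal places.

Rewriting supply in inverse form: P = 85 + Q.
Set 99 - 5Q = 85 + Q, which gives 14 = 6Q, so Q* = 2.3333 and P* = 99 - 5(2.3333) = 87.3333.
CS is the area between the demand curve and P* from 0 to Q*: (1/2)(2.3333)(11.6667) = 13.6111.

13.61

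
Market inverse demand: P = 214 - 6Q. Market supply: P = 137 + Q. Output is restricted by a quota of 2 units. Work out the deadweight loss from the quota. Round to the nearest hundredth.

283.50

Without the quota, 214 - 6Q = 137 + Q gives Q* = 11.
At Q = 2 the demand price is 214 - 6(2) = 202 and the supply price is 137 + (2) = 139.
DWL = (1/2)(gap between curves at 2) x (Q* - 2) = (1/2)(63)(9) = 283.5.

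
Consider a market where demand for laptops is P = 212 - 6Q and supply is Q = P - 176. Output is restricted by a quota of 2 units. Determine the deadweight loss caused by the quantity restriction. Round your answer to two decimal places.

Rewriting supply in inverse form: P = 176 + Q.
Unrestricted equilibrium: Q* = (212 - 176)/(6 + 1) = 5.1429.
At Q = 2 the demand price is 212 - 6(2) = 200 and the supply price is 176 + (2) = 178.
Deadweight loss is the triangle between the curves from 2 to 5.1429: (1/2)(200 - 178)(5.1429 - 2) = 34.5714.

34.57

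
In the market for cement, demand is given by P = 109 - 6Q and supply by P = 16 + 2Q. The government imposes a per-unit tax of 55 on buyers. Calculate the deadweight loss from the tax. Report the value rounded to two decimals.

Without the tax, 109 - 6Q = 16 + 2Q so Q* = 11.625 and P* = 39.25.
A tax on buyers shifts demand down by 55: (109 - 55) - 6Q = 16 + 2Q, so Q_t = 4.75. Buyers pay P_b = 80.5; sellers receive P_s = P_b - 55 = 25.5.
Deadweight loss is the triangle between the curves from Q_t to Q*: (1/2)(11.625 - 4.75)(55) = 189.0625.

189.06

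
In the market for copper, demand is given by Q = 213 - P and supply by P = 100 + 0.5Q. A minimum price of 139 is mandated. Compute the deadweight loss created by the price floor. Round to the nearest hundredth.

1.33

Rewriting demand in inverse form: P = 213 - Q.
Without the control, 213 - Q = 100 + 0.5Q so Q* = 75.3333 and P* = 137.6667.
At P = 139, buyers demand (213 - 139)/1 = 74 while sellers would supply more, so the quantity traded is 74 at price 139.
The lost-trades triangle has base Q* - 74 = 1.3333 and height equal to the gap between the curves at Q = 74, which is 139 - 137 = 2. DWL = (1/2)(1.3333)(2) = 1.3333.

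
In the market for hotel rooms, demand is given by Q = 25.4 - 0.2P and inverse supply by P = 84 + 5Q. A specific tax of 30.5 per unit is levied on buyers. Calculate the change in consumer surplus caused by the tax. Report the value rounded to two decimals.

-42.32

Rewriting demand in inverse form: P = 127 - 5Q.
Pre-tax equilibrium: 127 - 5Q = 84 + 5Q gives Q* = 4.3, P* = 105.5.
With the tax, buyers' net willingness to pay falls by 30.5: (127 - 30.5) - 5Q = 84 + 5Q, so Q_t = 1.25. Buyers pay P_b = 120.75; sellers receive P_s = P_b - 30.5 = 90.25.
Consumers lose the trapezoid between P* and P_b out to Q_t plus the triangle from Q_t to Q*: change in CS = 3.9062 - 46.225 = -42.3188.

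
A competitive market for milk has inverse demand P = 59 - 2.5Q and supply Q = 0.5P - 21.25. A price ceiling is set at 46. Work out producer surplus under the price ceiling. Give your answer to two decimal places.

3.06

Rewriting supply in inverse form: P = 42.5 + 2Q.
Free-market equilibrium: 59 - 2.5Q = 42.5 + 2Q gives Q* = 3.6667, P* = 49.8333.
At the ceiling price 46, quantity supplied is (46 - 42.5)/2 = 1.75; supply is the short side, so Q = 1.75 trades at P = 46.
PS is the triangle above supply below 46: (1/2)(1.75)(46 - 42.5) = 3.0625.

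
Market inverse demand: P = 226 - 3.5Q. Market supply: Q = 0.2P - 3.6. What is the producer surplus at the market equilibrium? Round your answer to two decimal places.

1497.02

Rewriting supply in inverse form: P = 18 + 5Q.
Set 226 - 3.5Q = 18 + 5Q, which gives 208 = 8.5Q, so Q* = 24.4706 and P* = 226 - 3.5(24.4706) = 140.3529.
PS is the area between P* and the supply curve from 0 to Q*: (1/2)(24.4706)(122.3529) = 1497.0242.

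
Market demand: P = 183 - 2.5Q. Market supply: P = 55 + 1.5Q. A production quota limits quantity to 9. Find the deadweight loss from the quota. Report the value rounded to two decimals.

1058.00

Without the quota, 183 - 2.5Q = 55 + 1.5Q gives Q* = 32.
At Q = 9 the demand price is 183 - 2.5(9) = 160.5 and the supply price is 55 + 1.5(9) = 68.5.
DWL = (1/2)(gap between curves at 9) x (Q* - 9) = (1/2)(92)(23) = 1058.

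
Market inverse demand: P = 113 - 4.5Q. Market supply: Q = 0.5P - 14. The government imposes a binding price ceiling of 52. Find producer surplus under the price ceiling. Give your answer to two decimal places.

144.00

Rewriting supply in inverse form: P = 28 + 2Q.
Free-market equilibrium: 113 - 4.5Q = 28 + 2Q gives Q* = 13.0769, P* = 54.1538.
At the ceiling price 52, quantity supplied is (52 - 28)/2 = 12; supply is the short side, so Q = 12 trades at P = 52.
PS is the triangle above supply below 52: (1/2)(12)(52 - 28) = 144.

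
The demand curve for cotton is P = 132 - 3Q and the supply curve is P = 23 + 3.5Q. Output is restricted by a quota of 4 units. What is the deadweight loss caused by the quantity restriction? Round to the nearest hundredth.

Without the quota, 132 - 3Q = 23 + 3.5Q gives Q* = 16.7692.
At Q = 4 the demand price is 132 - 3(4) = 120 and the supply price is 23 + 3.5(4) = 37.
Deadweight loss is the triangle between the curves from 4 to 16.7692: (1/2)(120 - 37)(16.7692 - 4) = 529.9231.

529.92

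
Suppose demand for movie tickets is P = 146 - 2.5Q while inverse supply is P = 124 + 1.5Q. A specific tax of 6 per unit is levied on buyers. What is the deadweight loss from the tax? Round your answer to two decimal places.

Without the tax, 146 - 2.5Q = 124 + 1.5Q so Q* = 5.5 and P* = 132.25.
With the tax, buyers' net willingness to pay falls by 6: (146 - 6) - 2.5Q = 124 + 1.5Q, so Q_t = 4. Buyers pay P_b = 136; sellers receive P_s = P_b - 6 = 130.
Deadweight loss is the triangle between the curves from Q_t to Q*: (1/2)(5.5 - 4)(6) = 4.5.

4.50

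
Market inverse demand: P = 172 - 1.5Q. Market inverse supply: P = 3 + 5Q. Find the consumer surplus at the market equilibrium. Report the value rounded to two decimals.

Setting demand equal to supply, 169 = 6.5Q, so Q* = 26 and P* = 133.
The demand choke price is 172, so CS = (1/2)(Q*)(172 - P*) = (1/2)(26)(39) = 507.

507.00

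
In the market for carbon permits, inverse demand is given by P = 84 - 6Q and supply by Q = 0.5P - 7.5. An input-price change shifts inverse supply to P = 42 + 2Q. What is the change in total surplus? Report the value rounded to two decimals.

Rewriting supply in inverse form: P = 15 + 2Q.
Initial equilibrium: Q_0 = 8.625, P_0 = 32.25; CS_0 = (1/2)(8.625)(51.75) = 223.1719, PS_0 = (1/2)(8.625)(17.25) = 74.3906.
New equilibrium: 84 - 6Q = 42 + 2Q gives Q_1 = 5.25, P_1 = 52.5; CS_1 = 82.6875, PS_1 = 27.5625.
Change in total surplus = (82.6875 + 27.5625) - (223.1719 + 74.3906) = -187.3125.

-187.31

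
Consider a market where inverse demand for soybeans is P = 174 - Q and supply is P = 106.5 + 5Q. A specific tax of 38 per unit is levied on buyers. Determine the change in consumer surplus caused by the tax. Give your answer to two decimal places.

-51.19

Pre-tax equilibrium: 174 - Q = 106.5 + 5Q gives Q* = 11.25, P* = 162.75.
A tax on buyers shifts demand down by 38: (174 - 38) - Q = 106.5 + 5Q, so Q_t = 4.9167. Buyers pay P_b = 169.0833; sellers receive P_s = P_b - 38 = 131.0833.
CS falls from (1/2)(11.25)(11.25) = 63.2812 to (1/2)(4.9167)(4.9167) = 12.0868, a change of -51.1944.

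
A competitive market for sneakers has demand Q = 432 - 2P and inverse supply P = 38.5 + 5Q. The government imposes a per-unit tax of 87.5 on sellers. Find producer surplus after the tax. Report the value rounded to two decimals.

Rewriting demand in inverse form: P = 216 - 0.5Q.
Pre-tax equilibrium: 216 - 0.5Q = 38.5 + 5Q gives Q* = 32.2727, P* = 199.8636.
With the tax, sellers need 87.5 more per unit: 216 - 0.5Q = 38.5 + 5Q + 87.5, so Q_t = 16.3636. Buyers pay P_b = 207.8182; sellers receive P_s = P_b - 87.5 = 120.3182.
PS = (1/2)(Q_t)(P_s - 38.5) = (1/2)(16.3636)(81.8182) = 669.4215.

669.42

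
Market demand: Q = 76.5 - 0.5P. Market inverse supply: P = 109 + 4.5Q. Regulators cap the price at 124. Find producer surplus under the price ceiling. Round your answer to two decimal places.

Rewriting demand in inverse form: P = 153 - 2Q.
Free-market equilibrium: 153 - 2Q = 109 + 4.5Q gives Q* = 6.7692, P* = 139.4615.
At P = 124, sellers supply (124 - 109)/4.5 = 3.3333 while buyers want more, so the quantity traded is 3.3333 at price 124.
PS is the triangle above supply below 124: (1/2)(3.3333)(124 - 109) = 25.

25.00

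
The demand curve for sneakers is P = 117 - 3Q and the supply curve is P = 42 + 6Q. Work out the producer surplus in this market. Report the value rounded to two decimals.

Setting demand equal to supply, 75 = 9Q, so Q* = 8.3333 and P* = 92.
PS is the area between P* and the supply curve from 0 to Q*: (1/2)(8.3333)(50) = 208.3333.

208.33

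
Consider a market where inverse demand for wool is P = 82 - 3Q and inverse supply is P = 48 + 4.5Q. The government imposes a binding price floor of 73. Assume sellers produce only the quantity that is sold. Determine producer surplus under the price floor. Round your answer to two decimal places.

Free-market equilibrium: 82 - 3Q = 48 + 4.5Q gives Q* = 4.5333, P* = 68.4.
At P = 73, buyers demand (82 - 73)/3 = 3 while sellers would supply more, so the quantity traded is 3 at price 73.
The supply price at Q = 3 is 61.5. PS is the trapezoid between 73 and supply over [0, 3]: (1/2)[(73 - 48) + (73 - 61.5)](3) = 54.75.

54.75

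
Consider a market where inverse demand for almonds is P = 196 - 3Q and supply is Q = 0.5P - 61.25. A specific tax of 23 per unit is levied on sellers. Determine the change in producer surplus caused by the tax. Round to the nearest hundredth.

Rewriting supply in inverse form: P = 122.5 + 2Q.
Without the tax, 196 - 3Q = 122.5 + 2Q so Q* = 14.7 and P* = 151.9.
With the tax, sellers need 23 more per unit: 196 - 3Q = 122.5 + 2Q + 23, so Q_t = 10.1. Buyers pay P_b = 165.7; sellers receive P_s = P_b - 23 = 142.7.
PS falls from (1/2)(14.7)(29.4) = 216.09 to (1/2)(10.1)(20.2) = 102.01, a change of -114.08.

-114.08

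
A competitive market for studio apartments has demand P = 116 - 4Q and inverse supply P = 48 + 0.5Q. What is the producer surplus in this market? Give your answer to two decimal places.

Setting demand equal to supply, 68 = 4.5Q, so Q* = 15.1111 and P* = 55.5556.
Producer surplus is the triangle above supply below P*: (1/2)(15.1111)(55.5556 - 48) = (1/2)(15.1111)(7.5556) = 57.0864.

57.09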